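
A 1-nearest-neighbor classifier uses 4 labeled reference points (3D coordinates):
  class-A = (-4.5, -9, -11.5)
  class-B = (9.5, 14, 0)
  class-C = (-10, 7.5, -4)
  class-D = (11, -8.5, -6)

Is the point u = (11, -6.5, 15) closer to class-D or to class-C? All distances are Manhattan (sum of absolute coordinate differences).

d(u, class-D) = |11−11| + |-6.5−(-8.5)| + |15−(-6)| = 0 + 2 + 21 = 23
d(u, class-C) = |11−(-10)| + |-6.5−7.5| + |15−(-4)| = 21 + 14 + 19 = 54
23 < 54, so class-D is closer.

class-D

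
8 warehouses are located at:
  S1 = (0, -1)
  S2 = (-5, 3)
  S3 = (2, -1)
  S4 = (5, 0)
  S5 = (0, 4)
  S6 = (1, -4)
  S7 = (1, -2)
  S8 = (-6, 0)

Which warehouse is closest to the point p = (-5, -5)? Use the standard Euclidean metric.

Since √ is increasing, it suffices to compare squared distances:
|pS1|² = 25 + 16 = 41
|pS2|² = 0 + 64 = 64
|pS3|² = 49 + 16 = 65
|pS4|² = 100 + 25 = 125
|pS5|² = 25 + 81 = 106
|pS6|² = 36 + 1 = 37
|pS7|² = 36 + 9 = 45
|pS8|² = 1 + 25 = 26
The smallest is to S8, so p lies in the Voronoi region of S8.

S8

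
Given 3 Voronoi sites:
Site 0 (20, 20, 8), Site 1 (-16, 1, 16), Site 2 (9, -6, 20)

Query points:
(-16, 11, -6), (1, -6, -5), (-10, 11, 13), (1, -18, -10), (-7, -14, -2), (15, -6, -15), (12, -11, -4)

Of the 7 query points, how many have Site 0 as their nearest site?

(-16, 11, -6) — d² to each: Site 0:1573, Site 1:584, Site 2:1590 → nearest is Site 1
(1, -6, -5) — d² to each: Site 0:1206, Site 1:779, Site 2:689 → nearest is Site 2
(-10, 11, 13) — d² to each: Site 0:1006, Site 1:145, Site 2:699 → nearest is Site 1
(1, -18, -10) — d² to each: Site 0:2129, Site 1:1326, Site 2:1108 → nearest is Site 2
(-7, -14, -2) — d² to each: Site 0:1985, Site 1:630, Site 2:804 → nearest is Site 1
(15, -6, -15) — d² to each: Site 0:1230, Site 1:1971, Site 2:1261 → nearest is Site 0
(12, -11, -4) — d² to each: Site 0:1169, Site 1:1328, Site 2:610 → nearest is Site 2
1 of the 7 points has Site 0 as nearest.

1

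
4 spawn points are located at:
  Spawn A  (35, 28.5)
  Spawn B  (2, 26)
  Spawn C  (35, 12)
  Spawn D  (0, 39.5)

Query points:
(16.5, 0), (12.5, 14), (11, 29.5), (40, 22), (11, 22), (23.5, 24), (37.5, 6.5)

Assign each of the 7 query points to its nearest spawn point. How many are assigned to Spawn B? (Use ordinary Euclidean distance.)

(16.5, 0) — d² to each: Spawn A:1154.5, Spawn B:886.25, Spawn C:486.25, Spawn D:1832.5 → nearest is Spawn C
(12.5, 14) — d² to each: Spawn A:716.5, Spawn B:254.25, Spawn C:510.25, Spawn D:806.5 → nearest is Spawn B
(11, 29.5) — d² to each: Spawn A:577, Spawn B:93.25, Spawn C:882.25, Spawn D:221 → nearest is Spawn B
(40, 22) — d² to each: Spawn A:67.25, Spawn B:1460, Spawn C:125, Spawn D:1906.25 → nearest is Spawn A
(11, 22) — d² to each: Spawn A:618.25, Spawn B:97, Spawn C:676, Spawn D:427.25 → nearest is Spawn B
(23.5, 24) — d² to each: Spawn A:152.5, Spawn B:466.25, Spawn C:276.25, Spawn D:792.5 → nearest is Spawn A
(37.5, 6.5) — d² to each: Spawn A:490.25, Spawn B:1640.5, Spawn C:36.5, Spawn D:2495.25 → nearest is Spawn C
3 of the 7 points have Spawn B as nearest.

3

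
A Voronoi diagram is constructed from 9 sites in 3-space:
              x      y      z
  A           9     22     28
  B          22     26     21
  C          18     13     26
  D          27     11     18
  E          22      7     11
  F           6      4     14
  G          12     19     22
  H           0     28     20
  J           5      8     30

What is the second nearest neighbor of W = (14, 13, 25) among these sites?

Since √ is increasing, it suffices to compare squared distances:
|WA|² = 25 + 81 + 9 = 115
|WB|² = 64 + 169 + 16 = 249
|WC|² = 16 + 0 + 1 = 17
|WD|² = 169 + 4 + 49 = 222
|WE|² = 64 + 36 + 196 = 296
|WF|² = 64 + 81 + 121 = 266
|WG|² = 4 + 36 + 9 = 49
|WH|² = 196 + 225 + 25 = 446
|WJ|² = 81 + 25 + 25 = 131
Sorted ascending: C, G, A, … — the second-nearest is G.

G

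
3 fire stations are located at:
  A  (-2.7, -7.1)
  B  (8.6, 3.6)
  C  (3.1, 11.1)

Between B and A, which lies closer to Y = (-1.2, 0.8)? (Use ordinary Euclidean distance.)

Compare squared distances:
|YB|² = (-1.2−8.6)² + (0.8−3.6)² = 96.04 + 7.84 = 103.88
|YA|² = (-1.2−(-2.7))² + (0.8−(-7.1))² = 2.25 + 62.41 = 64.66
103.88 > 64.66, so A is closer.

A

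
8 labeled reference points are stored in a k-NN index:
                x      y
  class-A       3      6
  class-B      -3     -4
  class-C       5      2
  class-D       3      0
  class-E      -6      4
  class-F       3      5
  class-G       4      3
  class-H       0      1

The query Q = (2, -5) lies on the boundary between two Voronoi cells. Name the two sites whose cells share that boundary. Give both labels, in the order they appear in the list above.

Squared distances from Q to each site:
d²(Q, class-A) = 1 + 121 = 122
d²(Q, class-B) = 25 + 1 = 26
d²(Q, class-C) = 9 + 49 = 58
d²(Q, class-D) = 1 + 25 = 26
d²(Q, class-E) = 64 + 81 = 145
d²(Q, class-F) = 1 + 100 = 101
d²(Q, class-G) = 4 + 64 = 68
d²(Q, class-H) = 4 + 36 = 40
Q is equidistant from class-B and class-D (both at squared distance 26), and every other site is strictly farther — so Q lies on the class-B–class-D Voronoi edge.

class-B and class-D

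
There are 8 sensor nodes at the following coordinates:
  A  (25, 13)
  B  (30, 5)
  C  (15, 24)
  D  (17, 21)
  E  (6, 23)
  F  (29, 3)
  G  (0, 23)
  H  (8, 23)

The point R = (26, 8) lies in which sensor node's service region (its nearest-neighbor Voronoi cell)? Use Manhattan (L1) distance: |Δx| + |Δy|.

A

d(R,A) = 1 + 5 = 6
d(R,B) = 4 + 3 = 7
d(R,C) = 11 + 16 = 27
d(R,D) = 9 + 13 = 22
d(R,E) = 20 + 15 = 35
d(R,F) = 3 + 5 = 8
d(R,G) = 26 + 15 = 41
d(R,H) = 18 + 15 = 33
Minimum is at A.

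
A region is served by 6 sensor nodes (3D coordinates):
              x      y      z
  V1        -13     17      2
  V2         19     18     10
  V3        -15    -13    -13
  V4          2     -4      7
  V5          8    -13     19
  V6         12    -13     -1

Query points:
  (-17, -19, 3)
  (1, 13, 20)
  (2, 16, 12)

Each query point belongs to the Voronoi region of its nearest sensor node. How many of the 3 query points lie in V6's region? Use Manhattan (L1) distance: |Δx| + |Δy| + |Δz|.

(-17, -19, 3) — d to each: V1:41, V2:80, V3:24, V4:38, V5:47, V6:39 → nearest is V3
(1, 13, 20) — d to each: V1:36, V2:33, V3:75, V4:31, V5:34, V6:58 → nearest is V4
(2, 16, 12) — d to each: V1:26, V2:21, V3:71, V4:25, V5:42, V6:52 → nearest is V2
0 of the 3 points have V6 as nearest.

0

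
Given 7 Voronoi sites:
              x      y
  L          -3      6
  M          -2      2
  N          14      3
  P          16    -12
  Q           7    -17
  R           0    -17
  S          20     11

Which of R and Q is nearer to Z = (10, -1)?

Q

Compare squared distances:
|ZR|² = (10−0)² + (-1−(-17))² = 100 + 256 = 356
|ZQ|² = (10−7)² + (-1−(-17))² = 9 + 256 = 265
356 > 265, so Q is closer.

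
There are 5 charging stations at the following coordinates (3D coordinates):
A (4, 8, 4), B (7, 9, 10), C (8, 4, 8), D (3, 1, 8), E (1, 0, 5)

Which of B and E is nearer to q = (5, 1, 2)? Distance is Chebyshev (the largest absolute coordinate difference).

d(q,B) = max(2, 8, 8) = 8
d(q,E) = max(4, 1, 3) = 4
8 > 4, so E is closer.

E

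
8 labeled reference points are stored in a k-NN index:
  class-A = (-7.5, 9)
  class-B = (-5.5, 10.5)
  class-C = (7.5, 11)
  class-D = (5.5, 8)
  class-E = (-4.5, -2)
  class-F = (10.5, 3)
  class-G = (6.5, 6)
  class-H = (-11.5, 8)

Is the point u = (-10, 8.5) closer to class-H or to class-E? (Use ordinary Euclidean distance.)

Compare squared distances:
d²(u, class-H) = (-10−(-11.5))² + (8.5−8)² = 2.25 + 0.25 = 2.5
d²(u, class-E) = (-10−(-4.5))² + (8.5−(-2))² = 30.25 + 110.25 = 140.5
2.5 < 140.5, so class-H is closer.

class-H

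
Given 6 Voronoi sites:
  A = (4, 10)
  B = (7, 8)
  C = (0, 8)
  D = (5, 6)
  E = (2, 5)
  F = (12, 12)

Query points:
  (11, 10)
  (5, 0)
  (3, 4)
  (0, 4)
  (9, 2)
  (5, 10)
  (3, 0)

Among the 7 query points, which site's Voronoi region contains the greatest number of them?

(11, 10) — d² to each: A:49, B:20, C:125, D:52, E:106, F:5 → nearest is F
(5, 0) — d² to each: A:101, B:68, C:89, D:36, E:34, F:193 → nearest is E
(3, 4) — d² to each: A:37, B:32, C:25, D:8, E:2, F:145 → nearest is E
(0, 4) — d² to each: A:52, B:65, C:16, D:29, E:5, F:208 → nearest is E
(9, 2) — d² to each: A:89, B:40, C:117, D:32, E:58, F:109 → nearest is D
(5, 10) — d² to each: A:1, B:8, C:29, D:16, E:34, F:53 → nearest is A
(3, 0) — d² to each: A:101, B:80, C:73, D:40, E:26, F:225 → nearest is E
Tally — A:1, D:1, E:4, F:1. E captures the most (4).

E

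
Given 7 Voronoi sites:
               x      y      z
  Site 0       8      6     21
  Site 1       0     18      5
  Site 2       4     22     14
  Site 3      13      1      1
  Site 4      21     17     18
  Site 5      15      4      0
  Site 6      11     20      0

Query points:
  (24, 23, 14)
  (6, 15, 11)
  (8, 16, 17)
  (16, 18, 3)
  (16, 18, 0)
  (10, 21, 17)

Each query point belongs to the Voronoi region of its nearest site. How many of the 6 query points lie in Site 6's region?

2

(24, 23, 14) — d² to each: Site 0:594, Site 1:682, Site 2:401, Site 3:774, Site 4:61, Site 5:638, Site 6:374 → nearest is Site 4
(6, 15, 11) — d² to each: Site 0:185, Site 1:81, Site 2:62, Site 3:345, Site 4:278, Site 5:323, Site 6:171 → nearest is Site 2
(8, 16, 17) — d² to each: Site 0:116, Site 1:212, Site 2:61, Site 3:506, Site 4:171, Site 5:482, Site 6:314 → nearest is Site 2
(16, 18, 3) — d² to each: Site 0:532, Site 1:260, Site 2:281, Site 3:302, Site 4:251, Site 5:206, Site 6:38 → nearest is Site 6
(16, 18, 0) — d² to each: Site 0:649, Site 1:281, Site 2:356, Site 3:299, Site 4:350, Site 5:197, Site 6:29 → nearest is Site 6
(10, 21, 17) — d² to each: Site 0:245, Site 1:253, Site 2:46, Site 3:665, Site 4:138, Site 5:603, Site 6:291 → nearest is Site 2
2 of the 6 points have Site 6 as nearest.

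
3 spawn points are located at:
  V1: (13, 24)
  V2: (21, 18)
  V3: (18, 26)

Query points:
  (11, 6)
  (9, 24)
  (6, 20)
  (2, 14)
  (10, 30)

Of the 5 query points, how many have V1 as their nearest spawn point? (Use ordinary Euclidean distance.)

4

(11, 6) — d² to each: V1:328, V2:244, V3:449 → nearest is V2
(9, 24) — d² to each: V1:16, V2:180, V3:85 → nearest is V1
(6, 20) — d² to each: V1:65, V2:229, V3:180 → nearest is V1
(2, 14) — d² to each: V1:221, V2:377, V3:400 → nearest is V1
(10, 30) — d² to each: V1:45, V2:265, V3:80 → nearest is V1
4 of the 5 points have V1 as nearest.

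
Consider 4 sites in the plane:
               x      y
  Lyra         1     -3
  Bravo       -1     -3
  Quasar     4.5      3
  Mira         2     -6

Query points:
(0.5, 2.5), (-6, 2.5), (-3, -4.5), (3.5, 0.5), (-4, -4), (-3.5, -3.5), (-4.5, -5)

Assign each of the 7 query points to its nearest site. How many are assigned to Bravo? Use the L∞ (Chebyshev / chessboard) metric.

(0.5, 2.5) — d to each: Lyra:5.5, Bravo:5.5, Quasar:4, Mira:8.5 → nearest is Quasar
(-6, 2.5) — d to each: Lyra:7, Bravo:5.5, Quasar:10.5, Mira:8.5 → nearest is Bravo
(-3, -4.5) — d to each: Lyra:4, Bravo:2, Quasar:7.5, Mira:5 → nearest is Bravo
(3.5, 0.5) — d to each: Lyra:3.5, Bravo:4.5, Quasar:2.5, Mira:6.5 → nearest is Quasar
(-4, -4) — d to each: Lyra:5, Bravo:3, Quasar:8.5, Mira:6 → nearest is Bravo
(-3.5, -3.5) — d to each: Lyra:4.5, Bravo:2.5, Quasar:8, Mira:5.5 → nearest is Bravo
(-4.5, -5) — d to each: Lyra:5.5, Bravo:3.5, Quasar:9, Mira:6.5 → nearest is Bravo
5 of the 7 points have Bravo as nearest.

5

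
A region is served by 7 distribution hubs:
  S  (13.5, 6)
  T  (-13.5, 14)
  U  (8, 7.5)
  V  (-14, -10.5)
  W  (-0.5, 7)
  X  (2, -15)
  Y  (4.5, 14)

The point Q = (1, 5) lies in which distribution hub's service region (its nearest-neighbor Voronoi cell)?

Since √ is increasing, it suffices to compare squared distances:
|QS|² = (1−13.5)² + (5−6)² = 156.25 + 1 = 157.25
|QT|² = (1−(-13.5))² + (5−14)² = 210.25 + 81 = 291.25
|QU|² = (1−8)² + (5−7.5)² = 49 + 6.25 = 55.25
|QV|² = (1−(-14))² + (5−(-10.5))² = 225 + 240.25 = 465.25
|QW|² = (1−(-0.5))² + (5−7)² = 2.25 + 4 = 6.25
|QX|² = (1−2)² + (5−(-15))² = 1 + 400 = 401
|QY|² = (1−4.5)² + (5−14)² = 12.25 + 81 = 93.25
Minimum is at W.

W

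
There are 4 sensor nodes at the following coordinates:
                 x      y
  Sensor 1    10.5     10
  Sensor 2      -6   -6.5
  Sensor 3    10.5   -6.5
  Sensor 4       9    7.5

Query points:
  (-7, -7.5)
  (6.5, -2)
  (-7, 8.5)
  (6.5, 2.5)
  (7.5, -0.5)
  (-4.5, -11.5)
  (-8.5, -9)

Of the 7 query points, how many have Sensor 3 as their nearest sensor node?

2

(-7, -7.5) — d² to each: Sensor 1:612.5, Sensor 2:2, Sensor 3:307.25, Sensor 4:481 → nearest is Sensor 2
(6.5, -2) — d² to each: Sensor 1:160, Sensor 2:176.5, Sensor 3:36.25, Sensor 4:96.5 → nearest is Sensor 3
(-7, 8.5) — d² to each: Sensor 1:308.5, Sensor 2:226, Sensor 3:531.25, Sensor 4:257 → nearest is Sensor 2
(6.5, 2.5) — d² to each: Sensor 1:72.25, Sensor 2:237.25, Sensor 3:97, Sensor 4:31.25 → nearest is Sensor 4
(7.5, -0.5) — d² to each: Sensor 1:119.25, Sensor 2:218.25, Sensor 3:45, Sensor 4:66.25 → nearest is Sensor 3
(-4.5, -11.5) — d² to each: Sensor 1:687.25, Sensor 2:27.25, Sensor 3:250, Sensor 4:543.25 → nearest is Sensor 2
(-8.5, -9) — d² to each: Sensor 1:722, Sensor 2:12.5, Sensor 3:367.25, Sensor 4:578.5 → nearest is Sensor 2
2 of the 7 points have Sensor 3 as nearest.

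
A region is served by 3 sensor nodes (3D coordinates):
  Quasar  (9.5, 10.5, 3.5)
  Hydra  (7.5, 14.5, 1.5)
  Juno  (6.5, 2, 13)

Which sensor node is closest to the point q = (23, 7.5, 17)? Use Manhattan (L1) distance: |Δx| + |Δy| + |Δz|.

Juno

d(q, Quasar) = 13.5 + 3 + 13.5 = 30
d(q, Hydra) = 15.5 + 7 + 15.5 = 38
d(q, Juno) = 16.5 + 5.5 + 4 = 26
Juno is nearest.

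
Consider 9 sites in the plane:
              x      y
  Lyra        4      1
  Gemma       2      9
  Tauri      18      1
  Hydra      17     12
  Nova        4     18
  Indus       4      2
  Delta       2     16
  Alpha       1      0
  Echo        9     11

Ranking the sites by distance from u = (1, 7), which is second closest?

Squared Euclidean distances:
d²(u, Lyra) = (1−4)² + (7−1)² = 9 + 36 = 45
d²(u, Gemma) = (1−2)² + (7−9)² = 1 + 4 = 5
d²(u, Tauri) = (1−18)² + (7−1)² = 289 + 36 = 325
d²(u, Hydra) = (1−17)² + (7−12)² = 256 + 25 = 281
d²(u, Nova) = (1−4)² + (7−18)² = 9 + 121 = 130
d²(u, Indus) = (1−4)² + (7−2)² = 9 + 25 = 34
d²(u, Delta) = (1−2)² + (7−16)² = 1 + 81 = 82
d²(u, Alpha) = (1−1)² + (7−0)² = 0 + 49 = 49
d²(u, Echo) = (1−9)² + (7−11)² = 64 + 16 = 80
Sorted ascending: Gemma, Indus, Lyra, … — the second-nearest is Indus.

Indus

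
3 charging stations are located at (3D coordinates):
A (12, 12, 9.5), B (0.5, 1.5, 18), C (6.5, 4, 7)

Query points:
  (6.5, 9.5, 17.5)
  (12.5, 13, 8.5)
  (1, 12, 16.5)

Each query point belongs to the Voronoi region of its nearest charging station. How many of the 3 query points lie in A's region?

(6.5, 9.5, 17.5) — d² to each: A:100.5, B:100.25, C:140.5 → nearest is B
(12.5, 13, 8.5) — d² to each: A:2.25, B:366.5, C:119.25 → nearest is A
(1, 12, 16.5) — d² to each: A:170, B:112.75, C:184.5 → nearest is B
1 of the 3 points has A as nearest.

1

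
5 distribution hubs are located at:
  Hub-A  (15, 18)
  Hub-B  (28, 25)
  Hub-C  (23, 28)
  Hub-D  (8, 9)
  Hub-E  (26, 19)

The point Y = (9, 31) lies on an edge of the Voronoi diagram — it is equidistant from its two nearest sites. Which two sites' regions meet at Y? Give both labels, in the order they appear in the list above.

Hub-A and Hub-C

Squared distances from Y to each site:
d²(Y, Hub-A) = (9−15)² + (31−18)² = 36 + 169 = 205
d²(Y, Hub-B) = (9−28)² + (31−25)² = 361 + 36 = 397
d²(Y, Hub-C) = (9−23)² + (31−28)² = 196 + 9 = 205
d²(Y, Hub-D) = (9−8)² + (31−9)² = 1 + 484 = 485
d²(Y, Hub-E) = (9−26)² + (31−19)² = 289 + 144 = 433
Y is equidistant from Hub-A and Hub-C (both at squared distance 205), and every other site is strictly farther — so Y lies on the Hub-A–Hub-C Voronoi edge.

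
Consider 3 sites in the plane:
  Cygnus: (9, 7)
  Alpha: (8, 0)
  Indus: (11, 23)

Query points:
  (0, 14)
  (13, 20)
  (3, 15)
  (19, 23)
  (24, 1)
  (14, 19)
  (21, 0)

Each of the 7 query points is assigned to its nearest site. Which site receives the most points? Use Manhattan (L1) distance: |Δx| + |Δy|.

Indus

(0, 14) — d to each: Cygnus:16, Alpha:22, Indus:20 → nearest is Cygnus
(13, 20) — d to each: Cygnus:17, Alpha:25, Indus:5 → nearest is Indus
(3, 15) — d to each: Cygnus:14, Alpha:20, Indus:16 → nearest is Cygnus
(19, 23) — d to each: Cygnus:26, Alpha:34, Indus:8 → nearest is Indus
(24, 1) — d to each: Cygnus:21, Alpha:17, Indus:35 → nearest is Alpha
(14, 19) — d to each: Cygnus:17, Alpha:25, Indus:7 → nearest is Indus
(21, 0) — d to each: Cygnus:19, Alpha:13, Indus:33 → nearest is Alpha
Tally — Cygnus:2, Alpha:2, Indus:3. Indus captures the most (3).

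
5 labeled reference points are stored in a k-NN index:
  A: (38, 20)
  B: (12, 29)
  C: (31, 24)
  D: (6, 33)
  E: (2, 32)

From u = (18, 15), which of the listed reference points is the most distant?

Since √ is increasing, it suffices to compare squared distances:
|uA|² = (18−38)² + (15−20)² = 400 + 25 = 425
|uB|² = (18−12)² + (15−29)² = 36 + 196 = 232
|uC|² = (18−31)² + (15−24)² = 169 + 81 = 250
|uD|² = (18−6)² + (15−33)² = 144 + 324 = 468
|uE|² = (18−2)² + (15−32)² = 256 + 289 = 545
The largest is to E.

E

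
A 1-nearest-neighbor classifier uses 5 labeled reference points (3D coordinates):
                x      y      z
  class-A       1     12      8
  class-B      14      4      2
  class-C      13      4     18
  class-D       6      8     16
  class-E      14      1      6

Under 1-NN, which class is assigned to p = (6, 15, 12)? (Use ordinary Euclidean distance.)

class-A

Compare squared distances (the ordering matches that of the actual distances):
d²(p, class-A) = (6−1)² + (15−12)² + (12−8)² = 25 + 9 + 16 = 50
d²(p, class-B) = (6−14)² + (15−4)² + (12−2)² = 64 + 121 + 100 = 285
d²(p, class-C) = (6−13)² + (15−4)² + (12−18)² = 49 + 121 + 36 = 206
d²(p, class-D) = (6−6)² + (15−8)² + (12−16)² = 0 + 49 + 16 = 65
d²(p, class-E) = (6−14)² + (15−1)² + (12−6)² = 64 + 196 + 36 = 296
Minimum is at class-A.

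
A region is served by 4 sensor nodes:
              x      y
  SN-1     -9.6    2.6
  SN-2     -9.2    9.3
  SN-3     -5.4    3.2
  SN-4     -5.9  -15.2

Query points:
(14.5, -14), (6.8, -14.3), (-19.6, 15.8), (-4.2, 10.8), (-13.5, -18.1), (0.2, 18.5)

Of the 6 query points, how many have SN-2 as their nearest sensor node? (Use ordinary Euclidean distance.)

3

(14.5, -14) — d² to each: SN-1:856.37, SN-2:1104.58, SN-3:691.85, SN-4:417.6 → nearest is SN-4
(6.8, -14.3) — d² to each: SN-1:554.57, SN-2:812.96, SN-3:455.09, SN-4:162.1 → nearest is SN-4
(-19.6, 15.8) — d² to each: SN-1:274.24, SN-2:150.41, SN-3:360.4, SN-4:1148.69 → nearest is SN-2
(-4.2, 10.8) — d² to each: SN-1:96.4, SN-2:27.25, SN-3:59.2, SN-4:678.89 → nearest is SN-2
(-13.5, -18.1) — d² to each: SN-1:443.7, SN-2:769.25, SN-3:519.3, SN-4:66.17 → nearest is SN-4
(0.2, 18.5) — d² to each: SN-1:348.85, SN-2:173, SN-3:265.45, SN-4:1172.9 → nearest is SN-2
3 of the 6 points have SN-2 as nearest.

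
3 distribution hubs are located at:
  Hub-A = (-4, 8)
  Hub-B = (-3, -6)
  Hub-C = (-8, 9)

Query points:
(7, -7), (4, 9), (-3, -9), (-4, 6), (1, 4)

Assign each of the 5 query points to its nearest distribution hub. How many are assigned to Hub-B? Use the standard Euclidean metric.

(7, -7) — d² to each: Hub-A:346, Hub-B:101, Hub-C:481 → nearest is Hub-B
(4, 9) — d² to each: Hub-A:65, Hub-B:274, Hub-C:144 → nearest is Hub-A
(-3, -9) — d² to each: Hub-A:290, Hub-B:9, Hub-C:349 → nearest is Hub-B
(-4, 6) — d² to each: Hub-A:4, Hub-B:145, Hub-C:25 → nearest is Hub-A
(1, 4) — d² to each: Hub-A:41, Hub-B:116, Hub-C:106 → nearest is Hub-A
2 of the 5 points have Hub-B as nearest.

2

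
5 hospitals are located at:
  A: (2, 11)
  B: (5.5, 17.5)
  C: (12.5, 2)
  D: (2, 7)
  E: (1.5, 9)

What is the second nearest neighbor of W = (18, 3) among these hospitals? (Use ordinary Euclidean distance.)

Squared Euclidean distances:
|WA|² = (18−2)² + (3−11)² = 256 + 64 = 320
|WB|² = (18−5.5)² + (3−17.5)² = 156.25 + 210.25 = 366.5
|WC|² = (18−12.5)² + (3−2)² = 30.25 + 1 = 31.25
|WD|² = (18−2)² + (3−7)² = 256 + 16 = 272
|WE|² = (18−1.5)² + (3−9)² = 272.25 + 36 = 308.25
Sorted ascending: C, D, E, … — the second-nearest is D.

D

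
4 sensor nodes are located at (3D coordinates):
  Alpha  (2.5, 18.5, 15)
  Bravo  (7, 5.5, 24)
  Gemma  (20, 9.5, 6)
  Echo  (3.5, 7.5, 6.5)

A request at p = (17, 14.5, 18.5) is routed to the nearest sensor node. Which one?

Squared Euclidean distances:
d²(p, Alpha) = (17−2.5)² + (14.5−18.5)² + (18.5−15)² = 210.25 + 16 + 12.25 = 238.5
d²(p, Bravo) = (17−7)² + (14.5−5.5)² + (18.5−24)² = 100 + 81 + 30.25 = 211.25
d²(p, Gemma) = (17−20)² + (14.5−9.5)² + (18.5−6)² = 9 + 25 + 156.25 = 190.25
d²(p, Echo) = (17−3.5)² + (14.5−7.5)² + (18.5−6.5)² = 182.25 + 49 + 144 = 375.25
The smallest is to Gemma, so p lies in the Voronoi region of Gemma.

Gemma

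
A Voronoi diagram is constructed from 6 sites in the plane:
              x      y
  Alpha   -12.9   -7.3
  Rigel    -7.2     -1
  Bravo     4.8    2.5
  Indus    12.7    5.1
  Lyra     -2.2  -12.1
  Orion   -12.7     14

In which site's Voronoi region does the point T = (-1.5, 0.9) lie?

Rigel

Squared Euclidean distances:
d²(T, Alpha) = (-1.5−(-12.9))² + (0.9−(-7.3))² = 129.96 + 67.24 = 197.2
d²(T, Rigel) = (-1.5−(-7.2))² + (0.9−(-1))² = 32.49 + 3.61 = 36.1
d²(T, Bravo) = (-1.5−4.8)² + (0.9−2.5)² = 39.69 + 2.56 = 42.25
d²(T, Indus) = (-1.5−12.7)² + (0.9−5.1)² = 201.64 + 17.64 = 219.28
d²(T, Lyra) = (-1.5−(-2.2))² + (0.9−(-12.1))² = 0.49 + 169 = 169.49
d²(T, Orion) = (-1.5−(-12.7))² + (0.9−14)² = 125.44 + 171.61 = 297.05
Rigel is nearest.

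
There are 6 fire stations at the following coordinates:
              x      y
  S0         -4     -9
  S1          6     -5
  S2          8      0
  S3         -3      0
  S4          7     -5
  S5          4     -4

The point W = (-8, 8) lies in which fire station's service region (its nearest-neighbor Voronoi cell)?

Since √ is increasing, it suffices to compare squared distances:
|WS0|² = (-8−(-4))² + (8−(-9))² = 16 + 289 = 305
|WS1|² = (-8−6)² + (8−(-5))² = 196 + 169 = 365
|WS2|² = (-8−8)² + (8−0)² = 256 + 64 = 320
|WS3|² = (-8−(-3))² + (8−0)² = 25 + 64 = 89
|WS4|² = (-8−7)² + (8−(-5))² = 225 + 169 = 394
|WS5|² = (-8−4)² + (8−(-4))² = 144 + 144 = 288
The smallest is to S3, so W lies in the Voronoi region of S3.

S3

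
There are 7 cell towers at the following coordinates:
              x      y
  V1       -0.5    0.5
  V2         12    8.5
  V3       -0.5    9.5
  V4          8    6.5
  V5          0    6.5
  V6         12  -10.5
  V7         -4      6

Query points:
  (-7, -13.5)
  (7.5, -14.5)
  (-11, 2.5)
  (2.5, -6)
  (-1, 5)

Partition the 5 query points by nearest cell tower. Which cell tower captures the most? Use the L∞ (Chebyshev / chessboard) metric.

V1

(-7, -13.5) — d to each: V1:14, V2:22, V3:23, V4:20, V5:20, V6:19, V7:19.5 → nearest is V1
(7.5, -14.5) — d to each: V1:15, V2:23, V3:24, V4:21, V5:21, V6:4.5, V7:20.5 → nearest is V6
(-11, 2.5) — d to each: V1:10.5, V2:23, V3:10.5, V4:19, V5:11, V6:23, V7:7 → nearest is V7
(2.5, -6) — d to each: V1:6.5, V2:14.5, V3:15.5, V4:12.5, V5:12.5, V6:9.5, V7:12 → nearest is V1
(-1, 5) — d to each: V1:4.5, V2:13, V3:4.5, V4:9, V5:1.5, V6:15.5, V7:3 → nearest is V5
Tally — V1:2, V5:1, V6:1, V7:1. V1 captures the most (2).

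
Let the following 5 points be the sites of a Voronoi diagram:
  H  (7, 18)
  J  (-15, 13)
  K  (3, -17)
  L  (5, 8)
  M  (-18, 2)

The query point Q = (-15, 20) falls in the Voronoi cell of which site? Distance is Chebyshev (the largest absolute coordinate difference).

J

d(Q,H) = max(22, 2) = 22
d(Q,J) = max(0, 7) = 7
d(Q,K) = max(18, 37) = 37
d(Q,L) = max(20, 12) = 20
d(Q,M) = max(3, 18) = 18
The smallest is to J, so Q lies in the Voronoi region of J.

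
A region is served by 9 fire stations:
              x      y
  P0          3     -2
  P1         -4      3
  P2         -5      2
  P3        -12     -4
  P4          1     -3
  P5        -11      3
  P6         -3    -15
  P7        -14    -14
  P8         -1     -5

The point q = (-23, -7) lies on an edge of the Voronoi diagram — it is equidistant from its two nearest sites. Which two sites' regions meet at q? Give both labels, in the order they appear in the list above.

P3 and P7

Squared distances from q to each site:
|qP0|² = 676 + 25 = 701
|qP1|² = 361 + 100 = 461
|qP2|² = 324 + 81 = 405
|qP3|² = 121 + 9 = 130
|qP4|² = 576 + 16 = 592
|qP5|² = 144 + 100 = 244
|qP6|² = 400 + 64 = 464
|qP7|² = 81 + 49 = 130
|qP8|² = 484 + 4 = 488
q is equidistant from P3 and P7 (both at squared distance 130), and every other site is strictly farther — so q lies on the P3–P7 Voronoi edge.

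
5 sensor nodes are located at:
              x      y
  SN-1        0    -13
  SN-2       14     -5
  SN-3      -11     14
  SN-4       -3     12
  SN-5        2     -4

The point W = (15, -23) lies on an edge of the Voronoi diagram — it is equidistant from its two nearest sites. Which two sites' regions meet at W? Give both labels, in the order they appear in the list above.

Squared distances from W to each site:
d²(W, SN-1) = (15−0)² + (-23−(-13))² = 225 + 100 = 325
d²(W, SN-2) = (15−14)² + (-23−(-5))² = 1 + 324 = 325
d²(W, SN-3) = (15−(-11))² + (-23−14)² = 676 + 1369 = 2045
d²(W, SN-4) = (15−(-3))² + (-23−12)² = 324 + 1225 = 1549
d²(W, SN-5) = (15−2)² + (-23−(-4))² = 169 + 361 = 530
W is equidistant from SN-1 and SN-2 (both at squared distance 325), and every other site is strictly farther — so W lies on the SN-1–SN-2 Voronoi edge.

SN-1 and SN-2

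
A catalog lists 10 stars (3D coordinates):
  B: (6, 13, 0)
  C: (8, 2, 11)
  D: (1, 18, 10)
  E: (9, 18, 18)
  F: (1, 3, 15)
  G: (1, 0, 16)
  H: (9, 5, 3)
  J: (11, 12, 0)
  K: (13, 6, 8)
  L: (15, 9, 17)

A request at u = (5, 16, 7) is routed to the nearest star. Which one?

D

Squared Euclidean distances:
|uB|² = (5−6)² + (16−13)² + (7−0)² = 1 + 9 + 49 = 59
|uC|² = (5−8)² + (16−2)² + (7−11)² = 9 + 196 + 16 = 221
|uD|² = (5−1)² + (16−18)² + (7−10)² = 16 + 4 + 9 = 29
|uE|² = (5−9)² + (16−18)² + (7−18)² = 16 + 4 + 121 = 141
|uF|² = (5−1)² + (16−3)² + (7−15)² = 16 + 169 + 64 = 249
|uG|² = (5−1)² + (16−0)² + (7−16)² = 16 + 256 + 81 = 353
|uH|² = (5−9)² + (16−5)² + (7−3)² = 16 + 121 + 16 = 153
|uJ|² = (5−11)² + (16−12)² + (7−0)² = 36 + 16 + 49 = 101
|uK|² = (5−13)² + (16−6)² + (7−8)² = 64 + 100 + 1 = 165
|uL|² = (5−15)² + (16−9)² + (7−17)² = 100 + 49 + 100 = 249
The smallest is to D, so u lies in the Voronoi region of D.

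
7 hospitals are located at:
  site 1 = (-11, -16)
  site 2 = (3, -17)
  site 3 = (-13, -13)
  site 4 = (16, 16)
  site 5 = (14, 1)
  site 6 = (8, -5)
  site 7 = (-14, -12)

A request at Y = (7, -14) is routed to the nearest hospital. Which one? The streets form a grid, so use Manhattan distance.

site 2

d(Y, site 1) = 18 + 2 = 20
d(Y, site 2) = 4 + 3 = 7
d(Y, site 3) = 20 + 1 = 21
d(Y, site 4) = 9 + 30 = 39
d(Y, site 5) = 7 + 15 = 22
d(Y, site 6) = 1 + 9 = 10
d(Y, site 7) = 21 + 2 = 23
site 2 is nearest.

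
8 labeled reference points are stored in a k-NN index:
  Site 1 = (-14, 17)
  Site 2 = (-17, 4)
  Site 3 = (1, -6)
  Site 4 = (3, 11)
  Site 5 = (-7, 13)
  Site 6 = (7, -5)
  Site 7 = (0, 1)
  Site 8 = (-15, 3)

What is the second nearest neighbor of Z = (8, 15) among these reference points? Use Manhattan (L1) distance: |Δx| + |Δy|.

Site 5

d(Z, Site 1) = 22 + 2 = 24
d(Z, Site 2) = 25 + 11 = 36
d(Z, Site 3) = 7 + 21 = 28
d(Z, Site 4) = 5 + 4 = 9
d(Z, Site 5) = 15 + 2 = 17
d(Z, Site 6) = 1 + 20 = 21
d(Z, Site 7) = 8 + 14 = 22
d(Z, Site 8) = 23 + 12 = 35
Sorted ascending: Site 4, Site 5, Site 6, … — the second-nearest is Site 5.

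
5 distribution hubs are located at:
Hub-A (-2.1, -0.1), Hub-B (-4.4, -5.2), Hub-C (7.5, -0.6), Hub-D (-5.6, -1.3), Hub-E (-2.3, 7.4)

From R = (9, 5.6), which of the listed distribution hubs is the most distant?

Compare squared distances (the ordering matches that of the actual distances):
d²(R, Hub-A) = (9−(-2.1))² + (5.6−(-0.1))² = 123.21 + 32.49 = 155.7
d²(R, Hub-B) = (9−(-4.4))² + (5.6−(-5.2))² = 179.56 + 116.64 = 296.2
d²(R, Hub-C) = (9−7.5)² + (5.6−(-0.6))² = 2.25 + 38.44 = 40.69
d²(R, Hub-D) = (9−(-5.6))² + (5.6−(-1.3))² = 213.16 + 47.61 = 260.77
d²(R, Hub-E) = (9−(-2.3))² + (5.6−7.4)² = 127.69 + 3.24 = 130.93
The largest is to Hub-B.

Hub-B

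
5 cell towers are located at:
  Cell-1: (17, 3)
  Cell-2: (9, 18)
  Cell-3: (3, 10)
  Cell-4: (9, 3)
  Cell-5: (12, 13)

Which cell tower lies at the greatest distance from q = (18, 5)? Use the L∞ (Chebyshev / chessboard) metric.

Cell-3

d(q, Cell-1) = max(1, 2) = 2
d(q, Cell-2) = max(9, 13) = 13
d(q, Cell-3) = max(15, 5) = 15
d(q, Cell-4) = max(9, 2) = 9
d(q, Cell-5) = max(6, 8) = 8
The largest is to Cell-3.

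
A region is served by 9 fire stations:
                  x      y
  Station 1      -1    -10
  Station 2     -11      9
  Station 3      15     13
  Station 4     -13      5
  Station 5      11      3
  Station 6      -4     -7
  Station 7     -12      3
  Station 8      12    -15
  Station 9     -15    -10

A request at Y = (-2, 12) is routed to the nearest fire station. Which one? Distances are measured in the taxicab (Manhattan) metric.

Station 2

d(Y, Station 1) = |-2−(-1)| + |12−(-10)| = 1 + 22 = 23
d(Y, Station 2) = |-2−(-11)| + |12−9| = 9 + 3 = 12
d(Y, Station 3) = |-2−15| + |12−13| = 17 + 1 = 18
d(Y, Station 4) = |-2−(-13)| + |12−5| = 11 + 7 = 18
d(Y, Station 5) = |-2−11| + |12−3| = 13 + 9 = 22
d(Y, Station 6) = |-2−(-4)| + |12−(-7)| = 2 + 19 = 21
d(Y, Station 7) = |-2−(-12)| + |12−3| = 10 + 9 = 19
d(Y, Station 8) = |-2−12| + |12−(-15)| = 14 + 27 = 41
d(Y, Station 9) = |-2−(-15)| + |12−(-10)| = 13 + 22 = 35
Station 2 is nearest.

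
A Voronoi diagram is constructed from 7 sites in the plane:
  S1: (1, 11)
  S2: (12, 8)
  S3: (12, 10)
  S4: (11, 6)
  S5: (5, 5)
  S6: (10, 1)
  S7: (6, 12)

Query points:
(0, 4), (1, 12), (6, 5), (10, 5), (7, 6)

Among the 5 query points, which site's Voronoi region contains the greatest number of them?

(0, 4) — d² to each: S1:50, S2:160, S3:180, S4:125, S5:26, S6:109, S7:100 → nearest is S5
(1, 12) — d² to each: S1:1, S2:137, S3:125, S4:136, S5:65, S6:202, S7:25 → nearest is S1
(6, 5) — d² to each: S1:61, S2:45, S3:61, S4:26, S5:1, S6:32, S7:49 → nearest is S5
(10, 5) — d² to each: S1:117, S2:13, S3:29, S4:2, S5:25, S6:16, S7:65 → nearest is S4
(7, 6) — d² to each: S1:61, S2:29, S3:41, S4:16, S5:5, S6:34, S7:37 → nearest is S5
Tally — S1:1, S4:1, S5:3. S5 captures the most (3).

S5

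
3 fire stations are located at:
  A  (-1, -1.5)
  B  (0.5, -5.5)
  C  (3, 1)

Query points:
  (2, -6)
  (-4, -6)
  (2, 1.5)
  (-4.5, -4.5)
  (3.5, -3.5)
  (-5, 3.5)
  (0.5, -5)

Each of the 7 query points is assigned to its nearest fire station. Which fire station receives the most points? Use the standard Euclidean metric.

B

(2, -6) — d² to each: A:29.25, B:2.5, C:50 → nearest is B
(-4, -6) — d² to each: A:29.25, B:20.5, C:98 → nearest is B
(2, 1.5) — d² to each: A:18, B:51.25, C:1.25 → nearest is C
(-4.5, -4.5) — d² to each: A:21.25, B:26, C:86.5 → nearest is A
(3.5, -3.5) — d² to each: A:24.25, B:13, C:20.5 → nearest is B
(-5, 3.5) — d² to each: A:41, B:111.25, C:70.25 → nearest is A
(0.5, -5) — d² to each: A:14.5, B:0.25, C:42.25 → nearest is B
Tally — A:2, B:4, C:1. B captures the most (4).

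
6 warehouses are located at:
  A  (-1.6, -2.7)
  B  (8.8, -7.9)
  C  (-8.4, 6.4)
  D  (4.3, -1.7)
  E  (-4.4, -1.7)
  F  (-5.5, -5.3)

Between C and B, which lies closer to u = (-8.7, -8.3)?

C

Compare squared distances:
|uC|² = (-8.7−(-8.4))² + (-8.3−6.4)² = 0.09 + 216.09 = 216.18
|uB|² = (-8.7−8.8)² + (-8.3−(-7.9))² = 306.25 + 0.16 = 306.41
216.18 < 306.41, so C is closer.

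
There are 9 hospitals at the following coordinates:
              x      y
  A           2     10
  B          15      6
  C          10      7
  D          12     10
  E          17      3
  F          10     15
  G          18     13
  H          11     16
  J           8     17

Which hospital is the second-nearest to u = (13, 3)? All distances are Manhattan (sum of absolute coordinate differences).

B

d(u,A) = 11 + 7 = 18
d(u,B) = 2 + 3 = 5
d(u,C) = 3 + 4 = 7
d(u,D) = 1 + 7 = 8
d(u,E) = 4 + 0 = 4
d(u,F) = 3 + 12 = 15
d(u,G) = 5 + 10 = 15
d(u,H) = 2 + 13 = 15
d(u,J) = 5 + 14 = 19
Sorted ascending: E, B, C, … — the second-nearest is B.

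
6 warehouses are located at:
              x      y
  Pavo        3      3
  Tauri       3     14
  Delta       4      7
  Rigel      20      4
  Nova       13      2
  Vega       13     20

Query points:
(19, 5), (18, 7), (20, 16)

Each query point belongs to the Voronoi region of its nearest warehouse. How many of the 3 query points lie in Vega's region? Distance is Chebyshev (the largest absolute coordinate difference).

(19, 5) — d to each: Pavo:16, Tauri:16, Delta:15, Rigel:1, Nova:6, Vega:15 → nearest is Rigel
(18, 7) — d to each: Pavo:15, Tauri:15, Delta:14, Rigel:3, Nova:5, Vega:13 → nearest is Rigel
(20, 16) — d to each: Pavo:17, Tauri:17, Delta:16, Rigel:12, Nova:14, Vega:7 → nearest is Vega
1 of the 3 points has Vega as nearest.

1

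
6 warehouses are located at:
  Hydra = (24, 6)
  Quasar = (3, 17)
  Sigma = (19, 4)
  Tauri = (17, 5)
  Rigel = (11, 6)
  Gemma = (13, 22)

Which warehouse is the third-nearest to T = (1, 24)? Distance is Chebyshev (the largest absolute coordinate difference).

Rigel

d(T, Hydra) = max(23, 18) = 23
d(T, Quasar) = max(2, 7) = 7
d(T, Sigma) = max(18, 20) = 20
d(T, Tauri) = max(16, 19) = 19
d(T, Rigel) = max(10, 18) = 18
d(T, Gemma) = max(12, 2) = 12
Sorted ascending: Quasar, Gemma, Rigel, Tauri, … — the third-nearest is Rigel.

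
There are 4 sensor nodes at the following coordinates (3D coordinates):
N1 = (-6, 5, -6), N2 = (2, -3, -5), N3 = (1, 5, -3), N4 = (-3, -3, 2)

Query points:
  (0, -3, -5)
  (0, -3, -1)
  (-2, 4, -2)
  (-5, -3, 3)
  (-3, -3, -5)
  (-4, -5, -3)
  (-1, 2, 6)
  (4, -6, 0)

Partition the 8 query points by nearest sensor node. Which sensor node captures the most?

N4

(0, -3, -5) — d² to each: N1:101, N2:4, N3:69, N4:58 → nearest is N2
(0, -3, -1) — d² to each: N1:125, N2:20, N3:69, N4:18 → nearest is N4
(-2, 4, -2) — d² to each: N1:33, N2:74, N3:11, N4:66 → nearest is N3
(-5, -3, 3) — d² to each: N1:146, N2:113, N3:136, N4:5 → nearest is N4
(-3, -3, -5) — d² to each: N1:74, N2:25, N3:84, N4:49 → nearest is N2
(-4, -5, -3) — d² to each: N1:113, N2:44, N3:125, N4:30 → nearest is N4
(-1, 2, 6) — d² to each: N1:178, N2:155, N3:94, N4:45 → nearest is N4
(4, -6, 0) — d² to each: N1:257, N2:38, N3:139, N4:62 → nearest is N2
Tally — N2:3, N3:1, N4:4. N4 captures the most (4).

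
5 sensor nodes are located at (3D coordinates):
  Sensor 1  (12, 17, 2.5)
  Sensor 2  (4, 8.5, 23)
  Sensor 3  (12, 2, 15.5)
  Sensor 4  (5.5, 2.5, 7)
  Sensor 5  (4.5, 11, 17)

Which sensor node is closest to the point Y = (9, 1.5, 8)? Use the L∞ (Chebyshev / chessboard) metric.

d(Y, Sensor 1) = max(3, 15.5, 5.5) = 15.5
d(Y, Sensor 2) = max(5, 7, 15) = 15
d(Y, Sensor 3) = max(3, 0.5, 7.5) = 7.5
d(Y, Sensor 4) = max(3.5, 1, 1) = 3.5
d(Y, Sensor 5) = max(4.5, 9.5, 9) = 9.5
The smallest is to Sensor 4, so Y lies in the Voronoi region of Sensor 4.

Sensor 4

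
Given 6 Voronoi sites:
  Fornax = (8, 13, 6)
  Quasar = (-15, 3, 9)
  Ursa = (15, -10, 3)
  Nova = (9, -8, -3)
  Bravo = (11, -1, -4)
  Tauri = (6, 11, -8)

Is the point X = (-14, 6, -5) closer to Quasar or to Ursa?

Compare squared distances:
d²(X, Quasar) = (-14−(-15))² + (6−3)² + (-5−9)² = 1 + 9 + 196 = 206
d²(X, Ursa) = (-14−15)² + (6−(-10))² + (-5−3)² = 841 + 256 + 64 = 1161
206 < 1161, so Quasar is closer.

Quasar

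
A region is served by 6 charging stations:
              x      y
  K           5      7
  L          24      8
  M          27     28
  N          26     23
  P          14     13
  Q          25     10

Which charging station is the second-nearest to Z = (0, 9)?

Squared Euclidean distances:
|ZK|² = (0−5)² + (9−7)² = 25 + 4 = 29
|ZL|² = (0−24)² + (9−8)² = 576 + 1 = 577
|ZM|² = (0−27)² + (9−28)² = 729 + 361 = 1090
|ZN|² = (0−26)² + (9−23)² = 676 + 196 = 872
|ZP|² = (0−14)² + (9−13)² = 196 + 16 = 212
|ZQ|² = (0−25)² + (9−10)² = 625 + 1 = 626
Sorted ascending: K, P, L, … — the second-nearest is P.

P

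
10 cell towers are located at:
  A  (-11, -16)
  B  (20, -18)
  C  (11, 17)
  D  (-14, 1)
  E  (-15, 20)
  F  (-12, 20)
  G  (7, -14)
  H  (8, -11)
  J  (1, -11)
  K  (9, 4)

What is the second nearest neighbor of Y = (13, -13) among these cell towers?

Compare squared distances (the ordering matches that of the actual distances):
|YA|² = 576 + 9 = 585
|YB|² = 49 + 25 = 74
|YC|² = 4 + 900 = 904
|YD|² = 729 + 196 = 925
|YE|² = 784 + 1089 = 1873
|YF|² = 625 + 1089 = 1714
|YG|² = 36 + 1 = 37
|YH|² = 25 + 4 = 29
|YJ|² = 144 + 4 = 148
|YK|² = 16 + 289 = 305
Sorted ascending: H, G, B, … — the second-nearest is G.

G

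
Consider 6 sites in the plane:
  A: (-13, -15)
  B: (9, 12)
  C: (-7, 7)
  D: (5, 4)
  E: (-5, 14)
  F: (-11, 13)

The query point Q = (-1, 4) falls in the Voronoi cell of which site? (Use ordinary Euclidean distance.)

D

Squared Euclidean distances:
|QA|² = (-1−(-13))² + (4−(-15))² = 144 + 361 = 505
|QB|² = (-1−9)² + (4−12)² = 100 + 64 = 164
|QC|² = (-1−(-7))² + (4−7)² = 36 + 9 = 45
|QD|² = (-1−5)² + (4−4)² = 36 + 0 = 36
|QE|² = (-1−(-5))² + (4−14)² = 16 + 100 = 116
|QF|² = (-1−(-11))² + (4−13)² = 100 + 81 = 181
D is nearest.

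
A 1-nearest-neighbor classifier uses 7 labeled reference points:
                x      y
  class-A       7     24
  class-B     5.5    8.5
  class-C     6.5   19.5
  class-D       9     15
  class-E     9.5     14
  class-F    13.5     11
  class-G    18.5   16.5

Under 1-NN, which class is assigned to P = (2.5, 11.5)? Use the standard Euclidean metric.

Squared Euclidean distances:
d²(P, class-A) = 20.25 + 156.25 = 176.5
d²(P, class-B) = 9 + 9 = 18
d²(P, class-C) = 16 + 64 = 80
d²(P, class-D) = 42.25 + 12.25 = 54.5
d²(P, class-E) = 49 + 6.25 = 55.25
d²(P, class-F) = 121 + 0.25 = 121.25
d²(P, class-G) = 256 + 25 = 281
class-B is nearest.

class-B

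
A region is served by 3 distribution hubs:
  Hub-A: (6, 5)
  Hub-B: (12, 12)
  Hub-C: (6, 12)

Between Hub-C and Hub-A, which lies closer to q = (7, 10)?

Hub-C

Compare squared distances:
d²(q, Hub-C) = (7−6)² + (10−12)² = 1 + 4 = 5
d²(q, Hub-A) = (7−6)² + (10−5)² = 1 + 25 = 26
5 < 26, so Hub-C is closer.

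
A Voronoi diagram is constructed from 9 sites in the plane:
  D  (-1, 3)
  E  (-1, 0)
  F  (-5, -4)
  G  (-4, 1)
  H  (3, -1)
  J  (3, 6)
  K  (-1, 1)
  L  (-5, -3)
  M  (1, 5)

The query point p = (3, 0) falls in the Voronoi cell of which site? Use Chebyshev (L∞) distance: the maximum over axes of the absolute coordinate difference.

H

d(p,D) = max(4, 3) = 4
d(p,E) = max(4, 0) = 4
d(p,F) = max(8, 4) = 8
d(p,G) = max(7, 1) = 7
d(p,H) = max(0, 1) = 1
d(p,J) = max(0, 6) = 6
d(p,K) = max(4, 1) = 4
d(p,L) = max(8, 3) = 8
d(p,M) = max(2, 5) = 5
Minimum is at H.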